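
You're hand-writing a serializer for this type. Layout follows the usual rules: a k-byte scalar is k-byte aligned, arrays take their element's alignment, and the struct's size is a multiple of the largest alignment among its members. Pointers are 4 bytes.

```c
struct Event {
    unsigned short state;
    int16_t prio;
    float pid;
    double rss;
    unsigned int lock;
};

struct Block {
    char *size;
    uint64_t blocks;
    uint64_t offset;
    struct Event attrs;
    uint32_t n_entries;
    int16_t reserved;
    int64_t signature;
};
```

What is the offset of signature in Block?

Event: @0: state [2B, align 2] → 2; @2: prio [2B, align 2] → 4; @4: pid [4B, align 4] → 8; @8: rss [8B, align 8] → 16; @16: lock [4B, align 4] → 20; +4 tail pad (align 8); size 24, align 8
@0: size [4B, align 4] → 4
+4 pad (align 8)
@8: blocks [8B, align 8] → 16
@16: offset [8B, align 8] → 24
@24: attrs [24B, align 8] → 48
@48: n_entries [4B, align 4] → 52
@52: reserved [2B, align 2] → 54
+2 pad (align 8)
@56: signature [8B, align 8] → 64

56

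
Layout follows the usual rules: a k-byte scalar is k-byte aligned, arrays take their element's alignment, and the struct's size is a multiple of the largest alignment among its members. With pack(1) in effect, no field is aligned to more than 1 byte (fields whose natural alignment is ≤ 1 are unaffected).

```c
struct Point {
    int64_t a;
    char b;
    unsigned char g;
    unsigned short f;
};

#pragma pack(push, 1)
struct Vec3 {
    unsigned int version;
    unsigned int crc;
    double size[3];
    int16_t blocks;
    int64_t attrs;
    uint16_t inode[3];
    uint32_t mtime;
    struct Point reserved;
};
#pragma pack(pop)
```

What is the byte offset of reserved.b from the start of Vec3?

Point: 0..8  a  (8B, 8-aligned); 8..9  b  (1B, 1-aligned); 9..10  g  (1B, 1-aligned); 10..12  f  (2B, 2-aligned); 12..16  -- tail padding (4B); sizeof = 16, alignof = 8
0..4  version  (4B, 1-aligned)
4..8  crc  (4B, 1-aligned)
8..32  size  (24B, 1-aligned)
32..34  blocks  (2B, 1-aligned)
34..42  attrs  (8B, 1-aligned)
42..48  inode  (6B, 1-aligned)
48..52  mtime  (4B, 1-aligned)
52..68  reserved  (16B, 1-aligned)
within Point: b at 8
52 + 8 = 60

60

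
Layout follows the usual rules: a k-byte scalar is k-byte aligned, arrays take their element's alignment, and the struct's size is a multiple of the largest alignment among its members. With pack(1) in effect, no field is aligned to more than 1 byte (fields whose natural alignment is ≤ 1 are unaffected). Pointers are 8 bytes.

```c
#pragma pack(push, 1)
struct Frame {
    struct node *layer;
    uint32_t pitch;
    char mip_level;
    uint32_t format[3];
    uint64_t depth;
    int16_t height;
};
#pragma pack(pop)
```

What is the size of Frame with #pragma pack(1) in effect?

@0: layer [8B, align 1] → 8
@8: pitch [4B, align 1] → 12
@12: mip_level [1B, align 1] → 13
@13: format [12B, align 1] → 25
@25: depth [8B, align 1] → 33
@33: height [2B, align 1] → 35
size 35, align 1

35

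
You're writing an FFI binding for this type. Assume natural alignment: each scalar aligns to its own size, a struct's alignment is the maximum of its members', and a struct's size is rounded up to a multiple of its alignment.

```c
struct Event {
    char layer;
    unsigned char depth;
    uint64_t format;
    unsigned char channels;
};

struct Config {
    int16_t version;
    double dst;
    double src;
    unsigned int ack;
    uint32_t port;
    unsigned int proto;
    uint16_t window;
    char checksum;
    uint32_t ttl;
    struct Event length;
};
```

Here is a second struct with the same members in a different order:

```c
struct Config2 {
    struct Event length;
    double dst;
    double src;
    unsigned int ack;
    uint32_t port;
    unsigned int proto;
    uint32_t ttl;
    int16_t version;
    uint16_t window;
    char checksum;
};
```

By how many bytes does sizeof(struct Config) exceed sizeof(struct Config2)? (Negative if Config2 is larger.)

Event: 0..1  layer  (1B, 1-aligned); 1..2  depth  (1B, 1-aligned); 2..8  -- padding (6B); 8..16  format  (8B, 8-aligned); 16..17  channels  (1B, 1-aligned); 17..24  -- tail padding (7B); sizeof = 24, alignof = 8
0..2  version  (2B, 2-aligned)
2..8  -- padding (6B)
8..16  dst  (8B, 8-aligned)
16..24  src  (8B, 8-aligned)
24..28  ack  (4B, 4-aligned)
28..32  port  (4B, 4-aligned)
32..36  proto  (4B, 4-aligned)
36..38  window  (2B, 2-aligned)
38..39  checksum  (1B, 1-aligned)
39..40  -- padding (1B)
40..44  ttl  (4B, 4-aligned)
44..48  -- padding (4B)
48..72  length  (24B, 8-aligned)
sizeof = 72, alignof = 8
— Config2 —
0..24  length  (24B, 8-aligned)
24..32  dst  (8B, 8-aligned)
32..40  src  (8B, 8-aligned)
40..44  ack  (4B, 4-aligned)
44..48  port  (4B, 4-aligned)
48..52  proto  (4B, 4-aligned)
52..56  ttl  (4B, 4-aligned)
56..58  version  (2B, 2-aligned)
58..60  window  (2B, 2-aligned)
60..61  checksum  (1B, 1-aligned)
61..64  -- tail padding (3B)
sizeof = 64, alignof = 8
72 − 64 = 8

8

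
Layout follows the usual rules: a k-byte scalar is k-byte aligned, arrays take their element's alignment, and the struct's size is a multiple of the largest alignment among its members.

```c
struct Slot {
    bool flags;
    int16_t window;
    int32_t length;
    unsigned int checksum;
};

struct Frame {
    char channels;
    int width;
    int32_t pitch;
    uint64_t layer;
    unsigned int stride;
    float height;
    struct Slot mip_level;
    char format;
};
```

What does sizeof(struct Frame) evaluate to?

Slot: @0: flags [1B, align 1] → 1; +1 pad (align 2); @2: window [2B, align 2] → 4; @4: length [4B, align 4] → 8; @8: checksum [4B, align 4] → 12; size 12, align 4
@0: channels [1B, align 1] → 1
+3 pad (align 4)
@4: width [4B, align 4] → 8
@8: pitch [4B, align 4] → 12
+4 pad (align 8)
@16: layer [8B, align 8] → 24
@24: stride [4B, align 4] → 28
@28: height [4B, align 4] → 32
@32: mip_level [12B, align 4] → 44
@44: format [1B, align 1] → 45
+3 tail pad (align 8)
size 48, align 8

48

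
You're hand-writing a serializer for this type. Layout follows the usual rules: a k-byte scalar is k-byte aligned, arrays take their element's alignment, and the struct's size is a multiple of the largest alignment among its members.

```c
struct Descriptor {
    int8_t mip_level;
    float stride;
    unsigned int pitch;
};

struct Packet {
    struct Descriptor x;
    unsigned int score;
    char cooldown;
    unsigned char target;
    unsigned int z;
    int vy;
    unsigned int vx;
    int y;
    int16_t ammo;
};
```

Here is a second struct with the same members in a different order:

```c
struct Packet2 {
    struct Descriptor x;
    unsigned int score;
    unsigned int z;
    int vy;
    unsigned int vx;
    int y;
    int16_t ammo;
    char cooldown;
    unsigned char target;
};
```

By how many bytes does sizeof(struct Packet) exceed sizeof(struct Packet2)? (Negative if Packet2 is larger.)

4

Descriptor: mip_level at 0 (size 1, align 1) → ends 1; pad 3 to align 4 for stride; stride at 4 (size 4, align 4) → ends 8; pitch at 8 (size 4, align 4) → ends 12; total 12 bytes, alignment 4
x at 0 (size 12, align 4) → ends 12
score at 12 (size 4, align 4) → ends 16
cooldown at 16 (size 1, align 1) → ends 17
target at 17 (size 1, align 1) → ends 18
pad 2 to align 4 for z
z at 20 (size 4, align 4) → ends 24
vy at 24 (size 4, align 4) → ends 28
vx at 28 (size 4, align 4) → ends 32
y at 32 (size 4, align 4) → ends 36
ammo at 36 (size 2, align 2) → ends 38
tail pad 2 to reach multiple of 4
total 40 bytes, alignment 4
— Packet2 —
x at 0 (size 12, align 4) → ends 12
score at 12 (size 4, align 4) → ends 16
z at 16 (size 4, align 4) → ends 20
vy at 20 (size 4, align 4) → ends 24
vx at 24 (size 4, align 4) → ends 28
y at 28 (size 4, align 4) → ends 32
ammo at 32 (size 2, align 2) → ends 34
cooldown at 34 (size 1, align 1) → ends 35
target at 35 (size 1, align 1) → ends 36
total 36 bytes, alignment 4
40 − 36 = 4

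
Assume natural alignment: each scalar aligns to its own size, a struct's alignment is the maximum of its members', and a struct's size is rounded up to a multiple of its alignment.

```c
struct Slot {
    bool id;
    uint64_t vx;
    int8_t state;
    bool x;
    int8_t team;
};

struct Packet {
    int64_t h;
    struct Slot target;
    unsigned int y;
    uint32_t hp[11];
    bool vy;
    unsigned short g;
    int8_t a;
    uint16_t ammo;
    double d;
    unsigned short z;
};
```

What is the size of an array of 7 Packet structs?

728

Slot: id at 0 (size 1, align 1) → ends 1; pad 7 to align 8 for vx; vx at 8 (size 8, align 8) → ends 16; state at 16 (size 1, align 1) → ends 17; x at 17 (size 1, align 1) → ends 18; team at 18 (size 1, align 1) → ends 19; tail pad 5 to reach multiple of 8; total 24 bytes, alignment 8
h at 0 (size 8, align 8) → ends 8
target at 8 (size 24, align 8) → ends 32
y at 32 (size 4, align 4) → ends 36
hp at 36 (size 44, align 4) → ends 80
vy at 80 (size 1, align 1) → ends 81
pad 1 to align 2 for g
g at 82 (size 2, align 2) → ends 84
a at 84 (size 1, align 1) → ends 85
pad 1 to align 2 for ammo
ammo at 86 (size 2, align 2) → ends 88
d at 88 (size 8, align 8) → ends 96
z at 96 (size 2, align 2) → ends 98
tail pad 6 to reach multiple of 8
total 104 bytes, alignment 8
array of 7: 7 × 104 = 728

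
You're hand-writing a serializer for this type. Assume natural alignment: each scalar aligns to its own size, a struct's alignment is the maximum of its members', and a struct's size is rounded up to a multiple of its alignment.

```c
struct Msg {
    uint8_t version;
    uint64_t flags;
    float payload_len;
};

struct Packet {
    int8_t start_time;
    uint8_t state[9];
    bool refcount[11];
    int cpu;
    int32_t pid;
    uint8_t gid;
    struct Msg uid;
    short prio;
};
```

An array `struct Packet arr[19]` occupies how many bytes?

Msg: 0..1  version  (1B, 1-aligned); 1..8  -- padding (7B); 8..16  flags  (8B, 8-aligned); 16..20  payload_len  (4B, 4-aligned); 20..24  -- tail padding (4B); sizeof = 24, alignof = 8
0..1  start_time  (1B, 1-aligned)
1..10  state  (9B, 1-aligned)
10..21  refcount  (11B, 1-aligned)
21..24  -- padding (3B)
24..28  cpu  (4B, 4-aligned)
28..32  pid  (4B, 4-aligned)
32..33  gid  (1B, 1-aligned)
33..40  -- padding (7B)
40..64  uid  (24B, 8-aligned)
64..66  prio  (2B, 2-aligned)
66..72  -- tail padding (6B)
sizeof = 72, alignof = 8
array of 19: 19 × 72 = 1368

1368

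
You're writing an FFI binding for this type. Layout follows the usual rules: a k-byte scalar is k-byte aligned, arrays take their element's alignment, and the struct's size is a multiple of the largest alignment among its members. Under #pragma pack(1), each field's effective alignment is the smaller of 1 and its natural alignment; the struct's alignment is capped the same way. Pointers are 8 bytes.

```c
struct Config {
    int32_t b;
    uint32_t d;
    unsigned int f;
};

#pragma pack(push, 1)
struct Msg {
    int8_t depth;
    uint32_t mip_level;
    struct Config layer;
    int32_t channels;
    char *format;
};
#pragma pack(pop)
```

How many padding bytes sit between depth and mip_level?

Config: @0: b [4B, align 4] → 4; @4: d [4B, align 4] → 8; @8: f [4B, align 4] → 12; size 12, align 4
@0: depth [1B, align 1] → 1
@1: mip_level [4B, align 1] → 5

0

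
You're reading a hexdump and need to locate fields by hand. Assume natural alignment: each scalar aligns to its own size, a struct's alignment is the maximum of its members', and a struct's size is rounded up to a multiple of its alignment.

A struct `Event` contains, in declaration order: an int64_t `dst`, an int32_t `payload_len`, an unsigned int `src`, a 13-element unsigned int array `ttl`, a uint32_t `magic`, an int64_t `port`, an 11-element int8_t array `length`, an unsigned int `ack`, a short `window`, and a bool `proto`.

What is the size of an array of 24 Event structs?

@0: dst [8B, align 8] → 8
@8: payload_len [4B, align 4] → 12
@12: src [4B, align 4] → 16
@16: ttl [52B, align 4] → 68
@68: magic [4B, align 4] → 72
@72: port [8B, align 8] → 80
@80: length [11B, align 1] → 91
+1 pad (align 4)
@92: ack [4B, align 4] → 96
@96: window [2B, align 2] → 98
@98: proto [1B, align 1] → 99
+5 tail pad (align 8)
size 104, align 8
array of 24: 24 × 104 = 2496

2496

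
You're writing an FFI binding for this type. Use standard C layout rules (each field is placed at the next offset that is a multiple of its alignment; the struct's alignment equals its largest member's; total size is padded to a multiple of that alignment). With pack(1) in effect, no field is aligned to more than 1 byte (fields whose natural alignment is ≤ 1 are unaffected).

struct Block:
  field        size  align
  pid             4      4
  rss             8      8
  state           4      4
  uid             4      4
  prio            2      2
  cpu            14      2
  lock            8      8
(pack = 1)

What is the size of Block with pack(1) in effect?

pid at 0 (size 4, align 1) → ends 4
rss at 4 (size 8, align 1) → ends 12
state at 12 (size 4, align 1) → ends 16
uid at 16 (size 4, align 1) → ends 20
prio at 20 (size 2, align 1) → ends 22
cpu at 22 (size 14, align 1) → ends 36
lock at 36 (size 8, align 1) → ends 44
total 44 bytes, alignment 1

44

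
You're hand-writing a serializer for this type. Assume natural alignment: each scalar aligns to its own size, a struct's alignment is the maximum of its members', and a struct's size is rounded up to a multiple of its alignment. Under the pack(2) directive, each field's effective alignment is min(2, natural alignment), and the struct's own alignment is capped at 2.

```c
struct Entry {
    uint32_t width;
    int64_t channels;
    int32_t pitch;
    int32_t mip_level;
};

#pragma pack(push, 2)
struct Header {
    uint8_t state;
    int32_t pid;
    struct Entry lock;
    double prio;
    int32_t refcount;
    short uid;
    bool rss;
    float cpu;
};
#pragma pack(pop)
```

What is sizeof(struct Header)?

Entry: 0..4  width  (4B, 4-aligned); 4..8  -- padding (4B); 8..16  channels  (8B, 8-aligned); 16..20  pitch  (4B, 4-aligned); 20..24  mip_level  (4B, 4-aligned); sizeof = 24, alignof = 8
0..1  state  (1B, 1-aligned)
1..2  -- padding (1B)
2..6  pid  (4B, 2-aligned)
6..30  lock  (24B, 2-aligned)
30..38  prio  (8B, 2-aligned)
38..42  refcount  (4B, 2-aligned)
42..44  uid  (2B, 2-aligned)
44..45  rss  (1B, 1-aligned)
45..46  -- padding (1B)
46..50  cpu  (4B, 2-aligned)
sizeof = 50, alignof = 2

50 bytes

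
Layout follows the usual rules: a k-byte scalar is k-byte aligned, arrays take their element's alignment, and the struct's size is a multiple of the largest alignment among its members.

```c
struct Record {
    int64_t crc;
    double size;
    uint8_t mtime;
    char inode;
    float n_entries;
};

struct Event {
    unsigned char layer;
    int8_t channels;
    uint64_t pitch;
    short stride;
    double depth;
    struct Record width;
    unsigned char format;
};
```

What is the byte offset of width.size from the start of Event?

Record: 0..8  crc  (8B, 8-aligned); 8..16  size  (8B, 8-aligned); 16..17  mtime  (1B, 1-aligned); 17..18  inode  (1B, 1-aligned); 18..20  -- padding (2B); 20..24  n_entries  (4B, 4-aligned); sizeof = 24, alignof = 8
0..1  layer  (1B, 1-aligned)
1..2  channels  (1B, 1-aligned)
2..8  -- padding (6B)
8..16  pitch  (8B, 8-aligned)
16..18  stride  (2B, 2-aligned)
18..24  -- padding (6B)
24..32  depth  (8B, 8-aligned)
32..56  width  (24B, 8-aligned)
within Record: size at 8
32 + 8 = 40

40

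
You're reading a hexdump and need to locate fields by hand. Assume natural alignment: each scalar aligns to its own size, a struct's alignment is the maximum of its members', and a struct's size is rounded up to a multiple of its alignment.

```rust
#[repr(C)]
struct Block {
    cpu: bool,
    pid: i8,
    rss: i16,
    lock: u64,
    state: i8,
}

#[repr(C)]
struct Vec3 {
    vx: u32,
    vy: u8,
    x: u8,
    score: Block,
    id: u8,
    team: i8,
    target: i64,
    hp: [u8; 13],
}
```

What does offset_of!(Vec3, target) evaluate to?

Block: 0..1  cpu  (1B, 1-aligned); 1..2  pid  (1B, 1-aligned); 2..4  rss  (2B, 2-aligned); 4..8  -- padding (4B); 8..16  lock  (8B, 8-aligned); 16..17  state  (1B, 1-aligned); 17..24  -- tail padding (7B); sizeof = 24, alignof = 8
0..4  vx  (4B, 4-aligned)
4..5  vy  (1B, 1-aligned)
5..6  x  (1B, 1-aligned)
6..8  -- padding (2B)
8..32  score  (24B, 8-aligned)
32..33  id  (1B, 1-aligned)
33..34  team  (1B, 1-aligned)
34..40  -- padding (6B)
40..48  target  (8B, 8-aligned)

40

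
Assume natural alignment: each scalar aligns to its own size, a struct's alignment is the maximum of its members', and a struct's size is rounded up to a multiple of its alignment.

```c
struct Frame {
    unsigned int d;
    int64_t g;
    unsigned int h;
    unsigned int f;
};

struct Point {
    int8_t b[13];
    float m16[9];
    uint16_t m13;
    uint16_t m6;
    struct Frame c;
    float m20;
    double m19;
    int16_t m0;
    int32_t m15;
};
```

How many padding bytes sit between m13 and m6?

0

Frame: 0..4  d  (4B, 4-aligned); 4..8  -- padding (4B); 8..16  g  (8B, 8-aligned); 16..20  h  (4B, 4-aligned); 20..24  f  (4B, 4-aligned); sizeof = 24, alignof = 8
0..13  b  (13B, 1-aligned)
13..16  -- padding (3B)
16..52  m16  (36B, 4-aligned)
52..54  m13  (2B, 2-aligned)
54..56  m6  (2B, 2-aligned)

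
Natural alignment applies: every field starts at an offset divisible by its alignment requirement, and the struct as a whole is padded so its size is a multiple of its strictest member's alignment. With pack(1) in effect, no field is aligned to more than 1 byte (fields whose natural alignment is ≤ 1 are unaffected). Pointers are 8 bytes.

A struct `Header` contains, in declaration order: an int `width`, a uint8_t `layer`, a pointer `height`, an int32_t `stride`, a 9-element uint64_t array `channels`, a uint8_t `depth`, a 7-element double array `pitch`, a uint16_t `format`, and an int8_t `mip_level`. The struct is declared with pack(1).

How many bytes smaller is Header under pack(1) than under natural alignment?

19

natural layout:
  @0: width [4B, align 4] → 4
  @4: layer [1B, align 1] → 5
  +3 pad (align 8)
  @8: height [8B, align 8] → 16
  @16: stride [4B, align 4] → 20
  +4 pad (align 8)
  @24: channels [72B, align 8] → 96
  @96: depth [1B, align 1] → 97
  +7 pad (align 8)
  @104: pitch [56B, align 8] → 160
  @160: format [2B, align 2] → 162
  @162: mip_level [1B, align 1] → 163
  +5 tail pad (align 8)
  size 168, align 8
packed(1) layout:
  @0: width [4B, align 1] → 4
  @4: layer [1B, align 1] → 5
  @5: height [8B, align 1] → 13
  @13: stride [4B, align 1] → 17
  @17: channels [72B, align 1] → 89
  @89: depth [1B, align 1] → 90
  @90: pitch [56B, align 1] → 146
  @146: format [2B, align 1] → 148
  @148: mip_level [1B, align 1] → 149
  size 149, align 1
168 − 149 = 19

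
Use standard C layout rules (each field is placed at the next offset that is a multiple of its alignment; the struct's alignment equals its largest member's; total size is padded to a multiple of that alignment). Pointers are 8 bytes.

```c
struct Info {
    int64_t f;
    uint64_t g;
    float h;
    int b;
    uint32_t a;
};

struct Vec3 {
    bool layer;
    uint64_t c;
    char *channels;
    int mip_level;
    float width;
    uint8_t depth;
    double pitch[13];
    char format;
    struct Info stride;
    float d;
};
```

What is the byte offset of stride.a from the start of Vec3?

Info: @0: f [8B, align 8] → 8; @8: g [8B, align 8] → 16; @16: h [4B, align 4] → 20; @20: b [4B, align 4] → 24; @24: a [4B, align 4] → 28; +4 tail pad (align 8); size 32, align 8
@0: layer [1B, align 1] → 1
+7 pad (align 8)
@8: c [8B, align 8] → 16
@16: channels [8B, align 8] → 24
@24: mip_level [4B, align 4] → 28
@28: width [4B, align 4] → 32
@32: depth [1B, align 1] → 33
+7 pad (align 8)
@40: pitch [104B, align 8] → 144
@144: format [1B, align 1] → 145
+7 pad (align 8)
@152: stride [32B, align 8] → 184
within Info: a at 24
152 + 24 = 176

176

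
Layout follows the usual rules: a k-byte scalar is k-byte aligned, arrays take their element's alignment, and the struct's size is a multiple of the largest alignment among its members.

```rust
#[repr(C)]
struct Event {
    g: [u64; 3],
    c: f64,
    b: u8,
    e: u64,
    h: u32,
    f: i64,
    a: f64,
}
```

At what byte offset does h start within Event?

0..24  g  (24B, 8-aligned)
24..32  c  (8B, 8-aligned)
32..33  b  (1B, 1-aligned)
33..40  -- padding (7B)
40..48  e  (8B, 8-aligned)
48..52  h  (4B, 4-aligned)

48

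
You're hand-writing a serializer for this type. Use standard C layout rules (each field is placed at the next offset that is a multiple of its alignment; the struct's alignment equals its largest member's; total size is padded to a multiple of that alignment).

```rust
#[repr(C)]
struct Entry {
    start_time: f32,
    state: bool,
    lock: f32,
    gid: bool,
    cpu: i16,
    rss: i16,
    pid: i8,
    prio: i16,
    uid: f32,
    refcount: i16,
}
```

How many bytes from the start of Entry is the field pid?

@0: start_time [4B, align 4] → 4
@4: state [1B, align 1] → 5
+3 pad (align 4)
@8: lock [4B, align 4] → 12
@12: gid [1B, align 1] → 13
+1 pad (align 2)
@14: cpu [2B, align 2] → 16
@16: rss [2B, align 2] → 18
@18: pid [1B, align 1] → 19

18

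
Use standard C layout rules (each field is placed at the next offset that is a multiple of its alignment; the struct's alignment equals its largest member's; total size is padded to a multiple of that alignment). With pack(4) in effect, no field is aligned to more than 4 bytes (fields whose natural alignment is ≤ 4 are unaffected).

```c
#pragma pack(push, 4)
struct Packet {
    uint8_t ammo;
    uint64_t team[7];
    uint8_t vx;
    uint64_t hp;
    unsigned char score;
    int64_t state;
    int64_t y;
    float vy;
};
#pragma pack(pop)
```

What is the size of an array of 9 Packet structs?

0..1  ammo  (1B, 1-aligned)
1..4  -- padding (3B)
4..60  team  (56B, 4-aligned)
60..61  vx  (1B, 1-aligned)
61..64  -- padding (3B)
64..72  hp  (8B, 4-aligned)
72..73  score  (1B, 1-aligned)
73..76  -- padding (3B)
76..84  state  (8B, 4-aligned)
84..92  y  (8B, 4-aligned)
92..96  vy  (4B, 4-aligned)
sizeof = 96, alignof = 4
array of 9: 9 × 96 = 864

864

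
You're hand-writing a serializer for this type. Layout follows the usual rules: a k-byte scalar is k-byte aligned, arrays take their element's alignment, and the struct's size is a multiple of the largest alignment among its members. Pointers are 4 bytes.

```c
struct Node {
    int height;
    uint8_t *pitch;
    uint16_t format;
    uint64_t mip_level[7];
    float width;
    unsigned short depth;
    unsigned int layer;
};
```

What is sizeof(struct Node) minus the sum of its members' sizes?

0..4  height  (4B, 4-aligned)
4..8  pitch  (4B, 4-aligned)
8..10  format  (2B, 2-aligned)
10..16  -- padding (6B)
16..72  mip_level  (56B, 8-aligned)
72..76  width  (4B, 4-aligned)
76..78  depth  (2B, 2-aligned)
78..80  -- padding (2B)
80..84  layer  (4B, 4-aligned)
84..88  -- tail padding (4B)
sizeof = 88, alignof = 8
data bytes 76, size 88 → padding 12

12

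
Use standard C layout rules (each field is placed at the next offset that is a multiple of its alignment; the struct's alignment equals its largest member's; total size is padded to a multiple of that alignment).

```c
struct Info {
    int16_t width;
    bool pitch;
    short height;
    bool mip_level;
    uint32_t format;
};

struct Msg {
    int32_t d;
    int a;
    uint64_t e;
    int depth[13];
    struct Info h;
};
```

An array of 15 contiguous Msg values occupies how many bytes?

1200

Info: @0: width [2B, align 2] → 2; @2: pitch [1B, align 1] → 3; +1 pad (align 2); @4: height [2B, align 2] → 6; @6: mip_level [1B, align 1] → 7; +1 pad (align 4); @8: format [4B, align 4] → 12; size 12, align 4
@0: d [4B, align 4] → 4
@4: a [4B, align 4] → 8
@8: e [8B, align 8] → 16
@16: depth [52B, align 4] → 68
@68: h [12B, align 4] → 80
size 80, align 8
array of 15: 15 × 80 = 1200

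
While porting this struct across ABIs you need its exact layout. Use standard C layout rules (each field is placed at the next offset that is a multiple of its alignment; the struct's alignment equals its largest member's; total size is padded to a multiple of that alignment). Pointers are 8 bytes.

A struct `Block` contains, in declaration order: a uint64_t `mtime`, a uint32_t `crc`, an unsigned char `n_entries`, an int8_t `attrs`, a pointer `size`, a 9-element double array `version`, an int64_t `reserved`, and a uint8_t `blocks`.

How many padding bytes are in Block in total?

0..8  mtime  (8B, 8-aligned)
8..12  crc  (4B, 4-aligned)
12..13  n_entries  (1B, 1-aligned)
13..14  attrs  (1B, 1-aligned)
14..16  -- padding (2B)
16..24  size  (8B, 8-aligned)
24..96  version  (72B, 8-aligned)
96..104  reserved  (8B, 8-aligned)
104..105  blocks  (1B, 1-aligned)
105..112  -- tail padding (7B)
sizeof = 112, alignof = 8
data bytes 103, size 112 → padding 9

9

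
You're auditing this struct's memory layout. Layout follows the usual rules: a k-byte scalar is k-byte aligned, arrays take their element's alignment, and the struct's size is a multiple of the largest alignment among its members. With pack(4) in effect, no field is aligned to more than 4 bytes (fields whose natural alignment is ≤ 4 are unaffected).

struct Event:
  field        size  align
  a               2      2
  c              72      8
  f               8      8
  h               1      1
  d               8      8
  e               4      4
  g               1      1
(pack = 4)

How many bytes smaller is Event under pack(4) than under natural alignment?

8

natural layout:
  0..2  a  (2B, 2-aligned)
  2..8  -- padding (6B)
  8..80  c  (72B, 8-aligned)
  80..88  f  (8B, 8-aligned)
  88..89  h  (1B, 1-aligned)
  89..96  -- padding (7B)
  96..104  d  (8B, 8-aligned)
  104..108  e  (4B, 4-aligned)
  108..109  g  (1B, 1-aligned)
  109..112  -- tail padding (3B)
  sizeof = 112, alignof = 8
packed(4) layout:
  0..2  a  (2B, 2-aligned)
  2..4  -- padding (2B)
  4..76  c  (72B, 4-aligned)
  76..84  f  (8B, 4-aligned)
  84..85  h  (1B, 1-aligned)
  85..88  -- padding (3B)
  88..96  d  (8B, 4-aligned)
  96..100  e  (4B, 4-aligned)
  100..101  g  (1B, 1-aligned)
  101..104  -- tail padding (3B)
  sizeof = 104, alignof = 4
112 − 104 = 8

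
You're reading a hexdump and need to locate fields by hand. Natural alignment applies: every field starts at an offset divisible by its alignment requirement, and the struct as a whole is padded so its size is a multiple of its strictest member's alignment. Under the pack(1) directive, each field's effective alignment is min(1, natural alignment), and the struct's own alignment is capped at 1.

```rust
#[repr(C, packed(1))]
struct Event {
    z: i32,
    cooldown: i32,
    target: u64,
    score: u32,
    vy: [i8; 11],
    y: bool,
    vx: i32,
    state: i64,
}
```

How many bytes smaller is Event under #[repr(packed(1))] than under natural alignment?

4

natural layout:
  0..4  z  (4B, 4-aligned)
  4..8  cooldown  (4B, 4-aligned)
  8..16  target  (8B, 8-aligned)
  16..20  score  (4B, 4-aligned)
  20..31  vy  (11B, 1-aligned)
  31..32  y  (1B, 1-aligned)
  32..36  vx  (4B, 4-aligned)
  36..40  -- padding (4B)
  40..48  state  (8B, 8-aligned)
  sizeof = 48, alignof = 8
packed(1) layout:
  0..4  z  (4B, 1-aligned)
  4..8  cooldown  (4B, 1-aligned)
  8..16  target  (8B, 1-aligned)
  16..20  score  (4B, 1-aligned)
  20..31  vy  (11B, 1-aligned)
  31..32  y  (1B, 1-aligned)
  32..36  vx  (4B, 1-aligned)
  36..44  state  (8B, 1-aligned)
  sizeof = 44, alignof = 1
48 − 44 = 4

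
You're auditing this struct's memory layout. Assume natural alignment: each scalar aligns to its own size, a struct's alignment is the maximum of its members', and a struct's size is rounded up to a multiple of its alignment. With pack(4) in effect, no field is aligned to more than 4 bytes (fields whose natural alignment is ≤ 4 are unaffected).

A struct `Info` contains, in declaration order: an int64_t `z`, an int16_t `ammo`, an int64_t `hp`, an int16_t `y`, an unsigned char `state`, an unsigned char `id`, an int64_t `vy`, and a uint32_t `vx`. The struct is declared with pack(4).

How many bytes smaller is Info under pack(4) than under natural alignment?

natural layout:
  z at 0 (size 8, align 8) → ends 8
  ammo at 8 (size 2, align 2) → ends 10
  pad 6 to align 8 for hp
  hp at 16 (size 8, align 8) → ends 24
  y at 24 (size 2, align 2) → ends 26
  state at 26 (size 1, align 1) → ends 27
  id at 27 (size 1, align 1) → ends 28
  pad 4 to align 8 for vy
  vy at 32 (size 8, align 8) → ends 40
  vx at 40 (size 4, align 4) → ends 44
  tail pad 4 to reach multiple of 8
  total 48 bytes, alignment 8
packed(4) layout:
  z at 0 (size 8, align 4) → ends 8
  ammo at 8 (size 2, align 2) → ends 10
  pad 2 to align 4 for hp
  hp at 12 (size 8, align 4) → ends 20
  y at 20 (size 2, align 2) → ends 22
  state at 22 (size 1, align 1) → ends 23
  id at 23 (size 1, align 1) → ends 24
  vy at 24 (size 8, align 4) → ends 32
  vx at 32 (size 4, align 4) → ends 36
  total 36 bytes, alignment 4
48 − 36 = 12

12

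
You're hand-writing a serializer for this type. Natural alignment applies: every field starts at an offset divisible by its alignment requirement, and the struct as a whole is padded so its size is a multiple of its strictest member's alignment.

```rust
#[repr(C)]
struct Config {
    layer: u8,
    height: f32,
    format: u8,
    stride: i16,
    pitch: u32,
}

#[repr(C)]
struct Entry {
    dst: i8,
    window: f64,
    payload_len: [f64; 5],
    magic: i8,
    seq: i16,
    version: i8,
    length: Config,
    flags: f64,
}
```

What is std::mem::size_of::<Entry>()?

Config: 0..1  layer  (1B, 1-aligned); 1..4  -- padding (3B); 4..8  height  (4B, 4-aligned); 8..9  format  (1B, 1-aligned); 9..10  -- padding (1B); 10..12  stride  (2B, 2-aligned); 12..16  pitch  (4B, 4-aligned); sizeof = 16, alignof = 4
0..1  dst  (1B, 1-aligned)
1..8  -- padding (7B)
8..16  window  (8B, 8-aligned)
16..56  payload_len  (40B, 8-aligned)
56..57  magic  (1B, 1-aligned)
57..58  -- padding (1B)
58..60  seq  (2B, 2-aligned)
60..61  version  (1B, 1-aligned)
61..64  -- padding (3B)
64..80  length  (16B, 4-aligned)
80..88  flags  (8B, 8-aligned)
sizeof = 88, alignof = 8

88 bytes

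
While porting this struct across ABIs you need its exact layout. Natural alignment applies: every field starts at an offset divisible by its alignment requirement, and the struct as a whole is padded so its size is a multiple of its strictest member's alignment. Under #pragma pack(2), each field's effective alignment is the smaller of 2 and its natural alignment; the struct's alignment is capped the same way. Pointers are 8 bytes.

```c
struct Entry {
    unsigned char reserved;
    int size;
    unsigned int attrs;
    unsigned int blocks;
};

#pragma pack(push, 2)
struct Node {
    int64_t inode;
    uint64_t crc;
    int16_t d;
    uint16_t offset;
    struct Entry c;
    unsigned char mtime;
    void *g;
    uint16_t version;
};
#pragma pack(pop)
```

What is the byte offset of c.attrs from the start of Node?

28

Entry: @0: reserved [1B, align 1] → 1; +3 pad (align 4); @4: size [4B, align 4] → 8; @8: attrs [4B, align 4] → 12; @12: blocks [4B, align 4] → 16; size 16, align 4
@0: inode [8B, align 2] → 8
@8: crc [8B, align 2] → 16
@16: d [2B, align 2] → 18
@18: offset [2B, align 2] → 20
@20: c [16B, align 2] → 36
within Entry: attrs at 8
20 + 8 = 28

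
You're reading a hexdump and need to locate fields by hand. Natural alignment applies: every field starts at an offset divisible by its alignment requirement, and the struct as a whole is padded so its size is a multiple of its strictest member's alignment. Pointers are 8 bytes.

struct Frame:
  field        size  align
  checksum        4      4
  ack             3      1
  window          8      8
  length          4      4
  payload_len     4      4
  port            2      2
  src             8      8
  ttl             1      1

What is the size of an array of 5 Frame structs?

checksum at 0 (size 4, align 4) → ends 4
ack at 4 (size 3, align 1) → ends 7
pad 1 to align 8 for window
window at 8 (size 8, align 8) → ends 16
length at 16 (size 4, align 4) → ends 20
payload_len at 20 (size 4, align 4) → ends 24
port at 24 (size 2, align 2) → ends 26
pad 6 to align 8 for src
src at 32 (size 8, align 8) → ends 40
ttl at 40 (size 1, align 1) → ends 41
tail pad 7 to reach multiple of 8
total 48 bytes, alignment 8
array of 5: 5 × 48 = 240

240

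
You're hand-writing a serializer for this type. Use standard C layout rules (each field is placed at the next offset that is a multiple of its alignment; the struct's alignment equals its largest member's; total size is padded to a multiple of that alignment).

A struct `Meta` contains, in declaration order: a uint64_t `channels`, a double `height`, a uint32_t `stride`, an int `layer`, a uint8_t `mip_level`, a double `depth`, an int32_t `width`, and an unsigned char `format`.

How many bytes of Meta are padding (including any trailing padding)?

10

0..8  channels  (8B, 8-aligned)
8..16  height  (8B, 8-aligned)
16..20  stride  (4B, 4-aligned)
20..24  layer  (4B, 4-aligned)
24..25  mip_level  (1B, 1-aligned)
25..32  -- padding (7B)
32..40  depth  (8B, 8-aligned)
40..44  width  (4B, 4-aligned)
44..45  format  (1B, 1-aligned)
45..48  -- tail padding (3B)
sizeof = 48, alignof = 8
data bytes 38, size 48 → padding 10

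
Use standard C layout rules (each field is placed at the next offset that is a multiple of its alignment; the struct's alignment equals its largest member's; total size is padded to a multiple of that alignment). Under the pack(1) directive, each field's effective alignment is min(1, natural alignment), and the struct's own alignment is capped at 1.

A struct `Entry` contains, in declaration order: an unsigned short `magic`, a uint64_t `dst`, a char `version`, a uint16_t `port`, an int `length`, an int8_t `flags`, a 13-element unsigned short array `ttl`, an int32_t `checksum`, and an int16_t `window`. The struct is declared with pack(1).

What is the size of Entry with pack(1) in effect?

magic at 0 (size 2, align 1) → ends 2
dst at 2 (size 8, align 1) → ends 10
version at 10 (size 1, align 1) → ends 11
port at 11 (size 2, align 1) → ends 13
length at 13 (size 4, align 1) → ends 17
flags at 17 (size 1, align 1) → ends 18
ttl at 18 (size 26, align 1) → ends 44
checksum at 44 (size 4, align 1) → ends 48
window at 48 (size 2, align 1) → ends 50
total 50 bytes, alignment 1

50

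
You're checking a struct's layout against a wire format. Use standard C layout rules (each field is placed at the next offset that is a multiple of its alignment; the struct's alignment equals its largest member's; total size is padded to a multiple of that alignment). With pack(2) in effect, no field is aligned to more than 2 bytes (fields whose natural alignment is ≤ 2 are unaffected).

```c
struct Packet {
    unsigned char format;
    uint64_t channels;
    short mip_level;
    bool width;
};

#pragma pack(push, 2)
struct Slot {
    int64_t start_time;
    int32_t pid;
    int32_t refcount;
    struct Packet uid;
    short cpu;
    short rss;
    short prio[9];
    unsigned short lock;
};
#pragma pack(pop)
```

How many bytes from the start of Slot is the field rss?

Packet: @0: format [1B, align 1] → 1; +7 pad (align 8); @8: channels [8B, align 8] → 16; @16: mip_level [2B, align 2] → 18; @18: width [1B, align 1] → 19; +5 tail pad (align 8); size 24, align 8
@0: start_time [8B, align 2] → 8
@8: pid [4B, align 2] → 12
@12: refcount [4B, align 2] → 16
@16: uid [24B, align 2] → 40
@40: cpu [2B, align 2] → 42
@42: rss [2B, align 2] → 44

42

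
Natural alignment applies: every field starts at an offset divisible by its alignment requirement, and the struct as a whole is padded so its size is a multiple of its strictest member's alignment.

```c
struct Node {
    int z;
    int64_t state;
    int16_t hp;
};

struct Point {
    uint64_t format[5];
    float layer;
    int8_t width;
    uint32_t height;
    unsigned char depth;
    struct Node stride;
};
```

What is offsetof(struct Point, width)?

Node: 0..4  z  (4B, 4-aligned); 4..8  -- padding (4B); 8..16  state  (8B, 8-aligned); 16..18  hp  (2B, 2-aligned); 18..24  -- tail padding (6B); sizeof = 24, alignof = 8
0..40  format  (40B, 8-aligned)
40..44  layer  (4B, 4-aligned)
44..45  width  (1B, 1-aligned)

44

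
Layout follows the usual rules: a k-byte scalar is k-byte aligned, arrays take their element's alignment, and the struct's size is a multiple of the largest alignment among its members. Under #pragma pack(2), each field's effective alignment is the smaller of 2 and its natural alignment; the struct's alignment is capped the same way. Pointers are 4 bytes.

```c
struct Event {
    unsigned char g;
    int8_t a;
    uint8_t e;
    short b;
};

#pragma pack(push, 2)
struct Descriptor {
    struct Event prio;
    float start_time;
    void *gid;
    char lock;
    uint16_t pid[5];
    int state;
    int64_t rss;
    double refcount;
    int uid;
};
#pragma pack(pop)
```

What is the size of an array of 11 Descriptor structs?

Event: @0: g [1B, align 1] → 1; @1: a [1B, align 1] → 2; @2: e [1B, align 1] → 3; +1 pad (align 2); @4: b [2B, align 2] → 6; size 6, align 2
@0: prio [6B, align 2] → 6
@6: start_time [4B, align 2] → 10
@10: gid [4B, align 2] → 14
@14: lock [1B, align 1] → 15
+1 pad (align 2)
@16: pid [10B, align 2] → 26
@26: state [4B, align 2] → 30
@30: rss [8B, align 2] → 38
@38: refcount [8B, align 2] → 46
@46: uid [4B, align 2] → 50
size 50, align 2
array of 11: 11 × 50 = 550

550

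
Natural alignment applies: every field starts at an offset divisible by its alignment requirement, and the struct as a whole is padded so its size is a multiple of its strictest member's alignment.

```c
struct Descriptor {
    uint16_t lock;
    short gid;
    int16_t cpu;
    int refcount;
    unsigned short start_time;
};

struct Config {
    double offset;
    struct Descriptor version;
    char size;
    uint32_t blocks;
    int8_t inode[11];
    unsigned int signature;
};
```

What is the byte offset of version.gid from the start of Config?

Descriptor: lock at 0 (size 2, align 2) → ends 2; gid at 2 (size 2, align 2) → ends 4; cpu at 4 (size 2, align 2) → ends 6; pad 2 to align 4 for refcount; refcount at 8 (size 4, align 4) → ends 12; start_time at 12 (size 2, align 2) → ends 14; tail pad 2 to reach multiple of 4; total 16 bytes, alignment 4
offset at 0 (size 8, align 8) → ends 8
version at 8 (size 16, align 4) → ends 24
within Descriptor: gid at 2
8 + 2 = 10

10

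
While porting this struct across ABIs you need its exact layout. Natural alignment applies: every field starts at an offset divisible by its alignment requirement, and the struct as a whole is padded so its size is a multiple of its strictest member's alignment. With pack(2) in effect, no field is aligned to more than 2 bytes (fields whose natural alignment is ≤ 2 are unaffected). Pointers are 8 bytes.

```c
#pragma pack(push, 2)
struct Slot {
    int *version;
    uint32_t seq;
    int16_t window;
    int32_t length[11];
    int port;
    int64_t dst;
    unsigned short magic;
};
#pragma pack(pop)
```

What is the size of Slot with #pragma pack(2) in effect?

0..8  version  (8B, 2-aligned)
8..12  seq  (4B, 2-aligned)
12..14  window  (2B, 2-aligned)
14..58  length  (44B, 2-aligned)
58..62  port  (4B, 2-aligned)
62..70  dst  (8B, 2-aligned)
70..72  magic  (2B, 2-aligned)
sizeof = 72, alignof = 2

72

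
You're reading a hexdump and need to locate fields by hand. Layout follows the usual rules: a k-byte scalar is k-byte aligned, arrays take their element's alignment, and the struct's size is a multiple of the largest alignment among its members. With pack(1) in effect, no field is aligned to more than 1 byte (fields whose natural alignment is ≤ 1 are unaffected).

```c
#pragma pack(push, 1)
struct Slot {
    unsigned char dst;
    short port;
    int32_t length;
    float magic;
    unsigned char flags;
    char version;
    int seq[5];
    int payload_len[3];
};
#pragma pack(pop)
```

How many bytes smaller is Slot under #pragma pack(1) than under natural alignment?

natural layout:
  @0: dst [1B, align 1] → 1
  +1 pad (align 2)
  @2: port [2B, align 2] → 4
  @4: length [4B, align 4] → 8
  @8: magic [4B, align 4] → 12
  @12: flags [1B, align 1] → 13
  @13: version [1B, align 1] → 14
  +2 pad (align 4)
  @16: seq [20B, align 4] → 36
  @36: payload_len [12B, align 4] → 48
  size 48, align 4
packed(1) layout:
  @0: dst [1B, align 1] → 1
  @1: port [2B, align 1] → 3
  @3: length [4B, align 1] → 7
  @7: magic [4B, align 1] → 11
  @11: flags [1B, align 1] → 12
  @12: version [1B, align 1] → 13
  @13: seq [20B, align 1] → 33
  @33: payload_len [12B, align 1] → 45
  size 45, align 1
48 − 45 = 3

3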